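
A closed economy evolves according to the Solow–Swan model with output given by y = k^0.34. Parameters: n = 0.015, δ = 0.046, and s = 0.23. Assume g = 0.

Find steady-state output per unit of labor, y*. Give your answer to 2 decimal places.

In steady state, investment equals break-even investment: s·k^α = (n + δ)·k.
Rearranging, k^(1−α) = s / (n + δ).
k^0.66 = 0.23 / (0.015 + 0.046) = 0.23 / 0.061 = 3.7705
k* = 3.7705^(1/0.66) ≈ 7.4702
y* = (k*)^α = 7.4702^0.34 ≈ 1.9812

y* ≈ 1.98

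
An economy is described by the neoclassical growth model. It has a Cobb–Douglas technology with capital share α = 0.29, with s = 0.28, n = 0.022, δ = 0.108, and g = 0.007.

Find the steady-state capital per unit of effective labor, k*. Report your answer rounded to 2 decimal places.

Steady state requires s·f(k) = (n + g + δ)·k, i.e. s·k^α = (n + g + δ)·k.
Rearranging, k^(1−α) = s / (n + g + δ).
k^0.71 = 0.28 / (0.022 + 0.007 + 0.108) = 0.28 / 0.137 = 2.0438
k* = 2.0438^(1/0.71) ≈ 2.7368

k* = 2.74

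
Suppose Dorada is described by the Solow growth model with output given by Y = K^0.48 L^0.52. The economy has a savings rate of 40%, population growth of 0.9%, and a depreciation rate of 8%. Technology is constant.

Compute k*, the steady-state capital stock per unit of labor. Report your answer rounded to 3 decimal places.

k* ≈ 17.994

Steady state requires s·f(k) = (n + δ)·k, i.e. s·k^α = (n + δ)·k.
Rearranging, k^(1−α) = s / (n + δ).
k^0.52 = 0.40 / (0.009 + 0.080) = 0.40 / 0.089 = 4.4944
k* = 4.4944^(1/0.52) ≈ 17.9944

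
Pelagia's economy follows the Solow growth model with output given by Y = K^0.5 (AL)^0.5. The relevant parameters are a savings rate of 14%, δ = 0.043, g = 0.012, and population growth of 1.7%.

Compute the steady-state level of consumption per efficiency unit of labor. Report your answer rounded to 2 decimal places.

In steady state, investment equals break-even investment: s·k^α = (n + g + δ)·k.
Rearranging, k^(1−α) = s / (n + g + δ).
k^0.5 = 0.14 / (0.017 + 0.012 + 0.043) = 0.14 / 0.072 = 1.9444
k* = 1.9444^(1/0.5) ≈ 3.7807
y* = (k*)^α = 3.7807^0.5 ≈ 1.9444
c* = (1 − s)·y* = (1 − 0.14) × 1.9444 ≈ 1.6722

c* ≈ 1.67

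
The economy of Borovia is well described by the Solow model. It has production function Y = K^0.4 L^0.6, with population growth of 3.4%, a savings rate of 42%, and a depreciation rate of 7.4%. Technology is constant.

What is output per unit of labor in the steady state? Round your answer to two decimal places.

Steady state requires s·f(k) = (n + δ)·k, i.e. s·k^α = (n + δ)·k.
Dividing both sides by k: k^(1−α) = s / (n + δ).
k^0.6 = 0.42 / (0.034 + 0.074) = 0.42 / 0.108 = 3.8889
k* = 3.8889^(1/0.6) ≈ 9.6171
y* = (k*)^α = 9.6171^0.4 ≈ 2.4730

y* = 2.47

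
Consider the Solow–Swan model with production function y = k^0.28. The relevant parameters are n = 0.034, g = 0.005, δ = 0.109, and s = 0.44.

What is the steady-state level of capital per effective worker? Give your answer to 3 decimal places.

In steady state, investment equals break-even investment: s·k^α = (n + g + δ)·k.
Rearranging, k^(1−α) = s / (n + g + δ).
k^0.72 = 0.44 / (0.034 + 0.005 + 0.109) = 0.44 / 0.148 = 2.9730
k* = 2.9730^(1/0.72) ≈ 4.5417

k* ≈ 4.542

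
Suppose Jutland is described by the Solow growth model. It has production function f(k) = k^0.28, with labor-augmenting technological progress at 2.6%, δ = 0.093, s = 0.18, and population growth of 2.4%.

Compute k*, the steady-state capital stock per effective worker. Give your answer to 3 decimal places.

k* = 1.377

In steady state, investment equals break-even investment: s·k^α = (n + g + δ)·k.
Rearranging, k^(1−α) = s / (n + g + δ).
k^0.72 = 0.18 / (0.024 + 0.026 + 0.093) = 0.18 / 0.143 = 1.2587
k* = 1.2587^(1/0.72) ≈ 1.3765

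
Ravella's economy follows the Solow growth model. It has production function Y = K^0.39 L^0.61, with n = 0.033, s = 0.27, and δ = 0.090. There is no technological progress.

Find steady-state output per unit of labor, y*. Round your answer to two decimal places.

y* = 1.65

At the steady state, Δk = 0, so s·k^α = (n + δ)·k.
Dividing both sides by k: k^(1−α) = s / (n + δ).
k^0.61 = 0.27 / (0.033 + 0.090) = 0.27 / 0.123 = 2.1951
k* = 2.1951^(1/0.61) ≈ 3.6288
y* = (k*)^α = 3.6288^0.39 ≈ 1.6531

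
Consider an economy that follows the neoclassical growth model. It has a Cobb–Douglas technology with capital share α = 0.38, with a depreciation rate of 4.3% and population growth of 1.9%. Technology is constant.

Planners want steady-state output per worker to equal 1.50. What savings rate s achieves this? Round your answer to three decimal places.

s ≈ 0.120

At the steady state, Δk = 0, so s·k^α = (n + δ)·k.
Since y* = [s/(n + δ)]^(α/(1−α)), we have s/(n + δ) = (y*)^((1−α)/α) = 1.50^1.6316 = 1.9378.
Therefore s = 1.9378 × (n + δ) = 1.9378 × 0.062 = 0.1201.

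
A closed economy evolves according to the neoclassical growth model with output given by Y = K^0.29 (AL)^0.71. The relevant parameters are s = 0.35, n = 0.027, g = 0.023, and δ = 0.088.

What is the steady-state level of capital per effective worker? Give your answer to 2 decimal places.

Steady state requires s·f(k) = (n + g + δ)·k, i.e. s·k^α = (n + g + δ)·k.
Rearranging, k^(1−α) = s / (n + g + δ).
k^0.71 = 0.35 / (0.027 + 0.023 + 0.088) = 0.35 / 0.138 = 2.5362
k* = 2.5362^(1/0.71) ≈ 3.7091

k* = 3.71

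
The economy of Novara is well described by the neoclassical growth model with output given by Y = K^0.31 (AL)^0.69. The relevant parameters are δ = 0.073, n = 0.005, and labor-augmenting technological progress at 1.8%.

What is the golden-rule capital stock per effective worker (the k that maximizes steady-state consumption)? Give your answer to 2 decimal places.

The golden rule sets f'(k) = n + g + δ, i.e. α·k^(α−1) = n + g + δ.
So k^(1−α) = α / (n + g + δ) = 0.31 / 0.096 = 3.2292.
k_gold = 3.2292^(1/0.69) ≈ 5.4679

k_gold ≈ 5.47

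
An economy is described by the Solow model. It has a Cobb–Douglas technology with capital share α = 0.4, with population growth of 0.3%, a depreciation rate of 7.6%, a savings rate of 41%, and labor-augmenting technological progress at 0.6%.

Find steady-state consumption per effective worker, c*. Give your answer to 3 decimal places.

At the steady state, Δk = 0, so s·k^α = (n + g + δ)·k.
Rearranging, k^(1−α) = s / (n + g + δ).
k^0.6 = 0.41 / (0.003 + 0.006 + 0.076) = 0.41 / 0.085 = 4.8235
k* = 4.8235^(1/0.6) ≈ 13.7701
y* = (k*)^α = 13.7701^0.4 ≈ 2.8548
c* = (1 − s)·y* = (1 − 0.41) × 2.8548 ≈ 1.6843

c* = 1.684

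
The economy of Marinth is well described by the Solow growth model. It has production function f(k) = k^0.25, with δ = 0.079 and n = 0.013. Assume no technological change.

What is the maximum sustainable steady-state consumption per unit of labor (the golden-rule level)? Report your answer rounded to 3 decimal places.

At the golden rule, f'(k) = n + δ, so α·k^(α−1) = n + δ and k_gold = (α/(n + δ))^(1/(1−α)).
k_gold = (0.25/0.092)^(1/0.75) = 2.7174^1.3333 ≈ 3.7919
c_gold = f(k_gold) − (n + δ)·k_gold = 1.3954 − 0.092×3.7919 ≈ 1.0465

c_gold ≈ 1.047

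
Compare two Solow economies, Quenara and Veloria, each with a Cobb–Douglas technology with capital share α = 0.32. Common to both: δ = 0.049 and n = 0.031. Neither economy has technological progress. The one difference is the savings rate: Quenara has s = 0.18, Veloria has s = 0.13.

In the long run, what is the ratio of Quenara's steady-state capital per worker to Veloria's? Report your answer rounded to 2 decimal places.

ratio ≈ 1.61

Steady-state k* = [s/(n + δ)]^(1/(1−α)), so the ratio is [ (s_Q/(n + δ)_Q) / (s_V/(n + δ)_V) ]^1.4706.
s_Q/(n + δ)_Q = 0.18/0.080 = 2.2500; s_V/(n + δ)_V = 0.13/0.080 = 1.6250.
Ratio = (2.2500/1.6250)^1.4706 = 1.3846^1.4706 ≈ 1.6137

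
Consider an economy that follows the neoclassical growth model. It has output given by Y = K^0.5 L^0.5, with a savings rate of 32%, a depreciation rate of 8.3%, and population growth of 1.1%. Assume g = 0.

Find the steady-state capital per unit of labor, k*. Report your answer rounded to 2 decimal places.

Steady state requires s·f(k) = (n + δ)·k, i.e. s·k^α = (n + δ)·k.
Dividing both sides by k: k^(1−α) = s / (n + δ).
k^0.5 = 0.32 / (0.011 + 0.083) = 0.32 / 0.094 = 3.4043
k* = 3.4043^(1/0.5) ≈ 11.5893

k* = 11.59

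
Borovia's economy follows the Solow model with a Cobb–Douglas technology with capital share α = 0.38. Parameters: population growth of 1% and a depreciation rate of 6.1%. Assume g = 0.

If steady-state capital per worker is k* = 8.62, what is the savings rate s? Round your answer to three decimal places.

s ≈ 0.270

In steady state, investment equals break-even investment: s·k^α = (n + δ)·k.
So s / (n + δ) = (k*)^(1−α) = 8.62^0.62 = 3.8020.
Therefore s = 3.8020 × (n + δ) = 3.8020 × 0.071 = 0.2699.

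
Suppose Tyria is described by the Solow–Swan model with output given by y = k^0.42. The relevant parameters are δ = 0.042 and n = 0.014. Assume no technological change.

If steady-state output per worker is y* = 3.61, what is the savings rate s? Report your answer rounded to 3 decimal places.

In steady state, investment equals break-even investment: s·k^α = (n + δ)·k.
Since y* = [s/(n + δ)]^(α/(1−α)), we have s/(n + δ) = (y*)^((1−α)/α) = 3.61^1.381 = 5.8873.
Therefore s = 5.8873 × (n + δ) = 5.8873 × 0.056 = 0.3297.

s ≈ 0.330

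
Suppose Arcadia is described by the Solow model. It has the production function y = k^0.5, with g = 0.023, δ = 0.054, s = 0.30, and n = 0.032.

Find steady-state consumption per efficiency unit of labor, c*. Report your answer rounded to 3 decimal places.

c* ≈ 1.927

In steady state, investment equals break-even investment: s·k^α = (n + g + δ)·k.
Rearranging, k^(1−α) = s / (n + g + δ).
k^0.5 = 0.30 / (0.032 + 0.023 + 0.054) = 0.30 / 0.109 = 2.7523
k* = 2.7523^(1/0.5) ≈ 7.5752
y* = (k*)^α = 7.5752^0.5 ≈ 2.7523
c* = (1 − s)·y* = (1 − 0.30) × 2.7523 ≈ 1.9266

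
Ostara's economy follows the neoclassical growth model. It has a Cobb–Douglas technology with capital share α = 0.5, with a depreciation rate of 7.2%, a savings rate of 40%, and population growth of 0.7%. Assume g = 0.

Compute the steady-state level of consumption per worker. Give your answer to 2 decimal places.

At the steady state, Δk = 0, so s·k^α = (n + δ)·k.
Rearranging, k^(1−α) = s / (n + δ).
k^0.5 = 0.40 / (0.007 + 0.072) = 0.40 / 0.079 = 5.0633
k* = 5.0633^(1/0.5) ≈ 25.6370
y* = (k*)^α = 25.6370^0.5 ≈ 5.0633
c* = (1 − s)·y* = (1 − 0.40) × 5.0633 ≈ 3.0380

c* ≈ 3.04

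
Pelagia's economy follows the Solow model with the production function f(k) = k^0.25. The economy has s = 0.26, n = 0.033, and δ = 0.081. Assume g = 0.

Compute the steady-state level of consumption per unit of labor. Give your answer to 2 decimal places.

c* ≈ 0.97

In steady state, investment equals break-even investment: s·k^α = (n + δ)·k.
Dividing both sides by k: k^(1−α) = s / (n + δ).
k^0.75 = 0.26 / (0.033 + 0.081) = 0.26 / 0.114 = 2.2807
k* = 2.2807^(1/0.75) ≈ 3.0021
y* = (k*)^α = 3.0021^0.25 ≈ 1.3163
c* = (1 − s)·y* = (1 − 0.26) × 1.3163 ≈ 0.9741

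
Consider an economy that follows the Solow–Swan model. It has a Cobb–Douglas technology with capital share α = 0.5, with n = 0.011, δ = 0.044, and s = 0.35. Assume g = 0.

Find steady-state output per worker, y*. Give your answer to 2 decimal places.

Steady state requires s·f(k) = (n + δ)·k, i.e. s·k^α = (n + δ)·k.
Rearranging, k^(1−α) = s / (n + δ).
k^0.5 = 0.35 / (0.011 + 0.044) = 0.35 / 0.055 = 6.3636
k* = 6.3636^(1/0.5) ≈ 40.4954
y* = (k*)^α = 40.4954^0.5 ≈ 6.3636

y* = 6.36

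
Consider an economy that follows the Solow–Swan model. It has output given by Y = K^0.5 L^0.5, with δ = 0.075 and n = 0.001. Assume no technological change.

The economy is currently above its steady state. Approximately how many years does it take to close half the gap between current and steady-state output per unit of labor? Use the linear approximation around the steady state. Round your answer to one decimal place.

Near the steady state the convergence rate is λ = (1 − α)(n + δ).
λ = (1 − 0.5) × 0.076 = 0.5 × 0.076 = 0.0380
Half-life = ln 2 / λ = 0.6931 / 0.0380 ≈ 18.24 years

half-life ≈ 18.2 years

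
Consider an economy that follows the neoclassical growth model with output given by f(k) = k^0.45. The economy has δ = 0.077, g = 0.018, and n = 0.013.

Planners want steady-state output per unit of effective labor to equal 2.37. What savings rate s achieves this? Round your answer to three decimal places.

In steady state, investment equals break-even investment: s·k^α = (n + g + δ)·k.
Since y* = [s/(n + g + δ)]^(α/(1−α)), we have s/(n + g + δ) = (y*)^((1−α)/α) = 2.37^1.2222 = 2.8709.
Therefore s = 2.8709 × (n + g + δ) = 2.8709 × 0.108 = 0.3101.

s ≈ 0.310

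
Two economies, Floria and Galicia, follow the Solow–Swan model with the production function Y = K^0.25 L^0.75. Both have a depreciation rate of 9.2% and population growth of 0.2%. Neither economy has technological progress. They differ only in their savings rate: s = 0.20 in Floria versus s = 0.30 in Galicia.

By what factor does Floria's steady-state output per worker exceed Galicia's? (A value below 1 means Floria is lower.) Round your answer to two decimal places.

y*_F / y*_G ≈ 0.87

Steady-state y* = [s/(n + δ)]^(α/(1−α)), so the ratio is [ (s_F/(n + δ)_F) / (s_G/(n + δ)_G) ]^0.3333.
s_F/(n + δ)_F = 0.20/0.094 = 2.1277; s_G/(n + δ)_G = 0.30/0.094 = 3.1915.
Ratio = (2.1277/3.1915)^0.3333 = 0.6667^0.3333 ≈ 0.8736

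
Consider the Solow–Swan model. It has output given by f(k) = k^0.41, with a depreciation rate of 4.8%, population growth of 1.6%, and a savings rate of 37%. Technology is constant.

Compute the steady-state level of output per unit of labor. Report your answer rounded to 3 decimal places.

At the steady state, Δk = 0, so s·k^α = (n + δ)·k.
Rearranging, k^(1−α) = s / (n + δ).
k^0.59 = 0.37 / (0.016 + 0.048) = 0.37 / 0.064 = 5.7813
k* = 5.7813^(1/0.59) ≈ 19.5690
y* = (k*)^α = 19.5690^0.41 ≈ 3.3849

y* ≈ 3.385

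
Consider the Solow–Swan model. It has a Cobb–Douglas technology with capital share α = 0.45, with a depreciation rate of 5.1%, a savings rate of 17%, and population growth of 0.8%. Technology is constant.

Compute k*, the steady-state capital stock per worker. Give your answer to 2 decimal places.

k* = 6.85

At the steady state, Δk = 0, so s·k^α = (n + δ)·k.
Rearranging, k^(1−α) = s / (n + δ).
k^0.55 = 0.17 / (0.008 + 0.051) = 0.17 / 0.059 = 2.8814
k* = 2.8814^(1/0.55) ≈ 6.8492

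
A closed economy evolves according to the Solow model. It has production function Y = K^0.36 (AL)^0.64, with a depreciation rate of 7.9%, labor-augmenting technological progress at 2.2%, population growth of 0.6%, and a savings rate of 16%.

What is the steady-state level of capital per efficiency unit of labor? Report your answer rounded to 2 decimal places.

In steady state, investment equals break-even investment: s·k^α = (n + g + δ)·k.
Rearranging, k^(1−α) = s / (n + g + δ).
k^0.64 = 0.16 / (0.006 + 0.022 + 0.079) = 0.16 / 0.107 = 1.4953
k* = 1.4953^(1/0.64) ≈ 1.8751

k* ≈ 1.88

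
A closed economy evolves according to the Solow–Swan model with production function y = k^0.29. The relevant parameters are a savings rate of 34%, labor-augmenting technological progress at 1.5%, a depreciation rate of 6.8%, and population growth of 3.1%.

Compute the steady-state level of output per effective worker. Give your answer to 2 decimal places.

In steady state, investment equals break-even investment: s·k^α = (n + g + δ)·k.
Dividing both sides by k: k^(1−α) = s / (n + g + δ).
k^0.71 = 0.34 / (0.031 + 0.015 + 0.068) = 0.34 / 0.114 = 2.9825
k* = 2.9825^(1/0.71) ≈ 4.6604
y* = (k*)^α = 4.6604^0.29 ≈ 1.5626

y* = 1.56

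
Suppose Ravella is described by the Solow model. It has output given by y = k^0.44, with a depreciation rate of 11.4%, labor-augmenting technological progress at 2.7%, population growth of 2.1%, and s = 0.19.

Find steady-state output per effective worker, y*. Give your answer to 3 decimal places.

In steady state, investment equals break-even investment: s·k^α = (n + g + δ)·k.
Dividing both sides by k: k^(1−α) = s / (n + g + δ).
k^0.56 = 0.19 / (0.021 + 0.027 + 0.114) = 0.19 / 0.162 = 1.1728
k* = 1.1728^(1/0.56) ≈ 1.3293
y* = (k*)^α = 1.3293^0.44 ≈ 1.1334

y* ≈ 1.133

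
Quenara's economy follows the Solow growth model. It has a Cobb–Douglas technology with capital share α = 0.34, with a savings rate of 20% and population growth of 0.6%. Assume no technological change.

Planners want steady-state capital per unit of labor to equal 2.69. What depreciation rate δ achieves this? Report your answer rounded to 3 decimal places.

At the steady state, Δk = 0, so s·k^α = (n + δ)·k.
So s / (n + δ) = (k*)^(1−α) = 2.69^0.66 = 1.9215.
Therefore n + δ = s / 1.9215 = 0.20 / 1.9215 = 0.1041, so δ = 0.1041 − 0.006 = 0.0981.

δ ≈ 0.098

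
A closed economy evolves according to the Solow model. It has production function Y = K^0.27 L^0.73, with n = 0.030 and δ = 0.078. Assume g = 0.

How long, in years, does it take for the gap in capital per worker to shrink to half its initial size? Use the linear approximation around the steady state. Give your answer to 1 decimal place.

half-life ≈ 8.8 years

Near the steady state the convergence rate is λ = (1 − α)(n + δ).
λ = (1 − 0.27) × 0.108 = 0.73 × 0.108 = 0.07884
Half-life = ln 2 / λ = 0.6931 / 0.07884 ≈ 8.79 years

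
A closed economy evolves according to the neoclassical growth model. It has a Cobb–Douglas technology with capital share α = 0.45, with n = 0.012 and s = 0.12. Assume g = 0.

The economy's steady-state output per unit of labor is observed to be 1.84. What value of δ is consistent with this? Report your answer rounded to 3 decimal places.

δ ≈ 0.045

In steady state, investment equals break-even investment: s·k^α = (n + δ)·k.
Since y* = [s/(n + δ)]^(α/(1−α)), we have s/(n + δ) = (y*)^((1−α)/α) = 1.84^1.2222 = 2.1070.
Therefore n + δ = s / 2.1070 = 0.12 / 2.1070 = 0.0570, so δ = 0.0570 − 0.012 = 0.0450.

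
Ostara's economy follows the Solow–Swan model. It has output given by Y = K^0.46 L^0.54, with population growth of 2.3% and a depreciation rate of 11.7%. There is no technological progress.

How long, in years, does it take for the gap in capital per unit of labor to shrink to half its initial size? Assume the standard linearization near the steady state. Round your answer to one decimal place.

half-life ≈ 9.2 years

Near the steady state the convergence rate is λ = (1 − α)(n + δ).
λ = (1 − 0.46) × 0.140 = 0.54 × 0.140 = 0.0756
Half-life = ln 2 / λ = 0.6931 / 0.0756 ≈ 9.17 years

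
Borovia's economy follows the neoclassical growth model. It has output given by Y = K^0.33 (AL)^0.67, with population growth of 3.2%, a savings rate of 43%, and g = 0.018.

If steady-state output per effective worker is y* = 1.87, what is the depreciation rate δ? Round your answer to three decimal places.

δ ≈ 0.071

Steady state requires s·f(k) = (n + g + δ)·k, i.e. s·k^α = (n + g + δ)·k.
Since y* = [s/(n + g + δ)]^(α/(1−α)), we have s/(n + g + δ) = (y*)^((1−α)/α) = 1.87^2.0303 = 3.5639.
Therefore n + g + δ = s / 3.5639 = 0.43 / 3.5639 = 0.1207, so δ = 0.1207 − 0.050 = 0.0707.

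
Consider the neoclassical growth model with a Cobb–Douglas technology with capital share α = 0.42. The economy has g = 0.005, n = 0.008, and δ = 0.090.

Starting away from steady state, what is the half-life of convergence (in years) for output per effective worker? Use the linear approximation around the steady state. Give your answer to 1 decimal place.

Near the steady state the convergence rate is λ = (1 − α)(n + g + δ).
λ = (1 − 0.42) × 0.103 = 0.58 × 0.103 = 0.05974
Half-life = ln 2 / λ = 0.6931 / 0.05974 ≈ 11.60 years

half-life ≈ 11.6 years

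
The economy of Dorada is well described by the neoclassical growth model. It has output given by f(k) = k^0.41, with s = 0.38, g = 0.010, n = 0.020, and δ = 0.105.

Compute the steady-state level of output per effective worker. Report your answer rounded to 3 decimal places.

Steady state requires s·f(k) = (n + g + δ)·k, i.e. s·k^α = (n + g + δ)·k.
Rearranging, k^(1−α) = s / (n + g + δ).
k^0.59 = 0.38 / (0.020 + 0.010 + 0.105) = 0.38 / 0.135 = 2.8148
k* = 2.8148^(1/0.59) ≈ 5.7780
y* = (k*)^α = 5.7780^0.41 ≈ 2.0527

y* = 2.053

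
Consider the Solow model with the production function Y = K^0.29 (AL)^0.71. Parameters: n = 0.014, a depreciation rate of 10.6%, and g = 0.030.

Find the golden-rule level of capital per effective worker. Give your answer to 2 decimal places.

k_gold ≈ 2.53

The golden rule sets f'(k) = n + g + δ, i.e. α·k^(α−1) = n + g + δ.
So k^(1−α) = α / (n + g + δ) = 0.29 / 0.150 = 1.9333.
k_gold = 1.9333^(1/0.71) ≈ 2.5307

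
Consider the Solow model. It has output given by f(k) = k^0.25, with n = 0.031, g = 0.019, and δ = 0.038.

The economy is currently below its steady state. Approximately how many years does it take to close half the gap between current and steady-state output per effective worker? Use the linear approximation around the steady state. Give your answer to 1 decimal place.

Near the steady state the convergence rate is λ = (1 − α)(n + g + δ).
λ = (1 − 0.25) × 0.088 = 0.75 × 0.088 = 0.0660
Half-life = ln 2 / λ = 0.6931 / 0.0660 ≈ 10.50 years

t_½ ≈ 10.5 years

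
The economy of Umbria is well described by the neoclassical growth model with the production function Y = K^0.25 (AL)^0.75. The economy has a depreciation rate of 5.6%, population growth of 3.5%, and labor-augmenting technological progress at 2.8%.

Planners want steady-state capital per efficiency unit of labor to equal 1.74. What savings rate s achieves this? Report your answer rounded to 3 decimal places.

s ≈ 0.180

In steady state, investment equals break-even investment: s·k^α = (n + g + δ)·k.
So s / (n + g + δ) = (k*)^(1−α) = 1.74^0.75 = 1.5150.
Therefore s = 1.5150 × (n + g + δ) = 1.5150 × 0.119 = 0.1803.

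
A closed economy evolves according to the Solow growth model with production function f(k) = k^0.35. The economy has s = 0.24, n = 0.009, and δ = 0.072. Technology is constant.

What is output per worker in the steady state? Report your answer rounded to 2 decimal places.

y* = 1.79

Steady state requires s·f(k) = (n + δ)·k, i.e. s·k^α = (n + δ)·k.
Dividing both sides by k: k^(1−α) = s / (n + δ).
k^0.65 = 0.24 / (0.009 + 0.072) = 0.24 / 0.081 = 2.9630
k* = 2.9630^(1/0.65) ≈ 5.3179
y* = (k*)^α = 5.3179^0.35 ≈ 1.7948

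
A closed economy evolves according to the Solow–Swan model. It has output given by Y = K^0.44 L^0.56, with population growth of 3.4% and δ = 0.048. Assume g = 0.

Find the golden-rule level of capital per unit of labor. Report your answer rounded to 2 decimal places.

The golden rule sets f'(k) = n + δ, i.e. α·k^(α−1) = n + δ.
So k^(1−α) = α / (n + δ) = 0.44 / 0.082 = 5.3659.
k_gold = 5.3659^(1/0.56) ≈ 20.0878

k_gold ≈ 20.09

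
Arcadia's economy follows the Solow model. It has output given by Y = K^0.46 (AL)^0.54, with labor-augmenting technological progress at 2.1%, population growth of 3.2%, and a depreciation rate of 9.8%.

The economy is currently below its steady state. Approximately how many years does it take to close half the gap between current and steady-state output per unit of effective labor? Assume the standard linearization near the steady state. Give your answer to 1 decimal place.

Near the steady state the convergence rate is λ = (1 − α)(n + g + δ).
λ = (1 − 0.46) × 0.151 = 0.54 × 0.151 = 0.08154
Half-life = ln 2 / λ = 0.6931 / 0.08154 ≈ 8.50 years

t_½ ≈ 8.5 years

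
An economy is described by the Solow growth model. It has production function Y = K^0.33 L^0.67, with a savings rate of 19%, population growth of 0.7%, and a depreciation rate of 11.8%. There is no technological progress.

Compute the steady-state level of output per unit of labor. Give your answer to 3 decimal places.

Steady state requires s·f(k) = (n + δ)·k, i.e. s·k^α = (n + δ)·k.
Dividing both sides by k: k^(1−α) = s / (n + δ).
k^0.67 = 0.19 / (0.007 + 0.118) = 0.19 / 0.125 = 1.5200
k* = 1.5200^(1/0.67) ≈ 1.8681
y* = (k*)^α = 1.8681^0.33 ≈ 1.2290

y* ≈ 1.229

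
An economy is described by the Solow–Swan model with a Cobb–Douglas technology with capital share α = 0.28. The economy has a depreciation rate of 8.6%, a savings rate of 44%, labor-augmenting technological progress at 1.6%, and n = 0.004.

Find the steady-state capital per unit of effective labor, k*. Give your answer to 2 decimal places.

In steady state, investment equals break-even investment: s·k^α = (n + g + δ)·k.
Rearranging, k^(1−α) = s / (n + g + δ).
k^0.72 = 0.44 / (0.004 + 0.016 + 0.086) = 0.44 / 0.106 = 4.1509
k* = 4.1509^(1/0.72) ≈ 7.2199

k* = 7.22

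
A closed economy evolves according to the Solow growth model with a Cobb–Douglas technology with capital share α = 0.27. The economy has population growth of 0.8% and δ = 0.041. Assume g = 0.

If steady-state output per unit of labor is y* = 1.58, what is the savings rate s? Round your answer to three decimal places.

s ≈ 0.169

Steady state requires s·f(k) = (n + δ)·k, i.e. s·k^α = (n + δ)·k.
Since y* = [s/(n + δ)]^(α/(1−α)), we have s/(n + δ) = (y*)^((1−α)/α) = 1.58^2.7037 = 3.4444.
Therefore s = 3.4444 × (n + δ) = 3.4444 × 0.049 = 0.1688.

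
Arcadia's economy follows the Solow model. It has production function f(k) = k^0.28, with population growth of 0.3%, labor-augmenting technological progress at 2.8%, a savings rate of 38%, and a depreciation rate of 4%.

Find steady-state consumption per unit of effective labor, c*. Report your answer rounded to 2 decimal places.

c* = 1.19

Steady state requires s·f(k) = (n + g + δ)·k, i.e. s·k^α = (n + g + δ)·k.
Dividing both sides by k: k^(1−α) = s / (n + g + δ).
k^0.72 = 0.38 / (0.003 + 0.028 + 0.040) = 0.38 / 0.071 = 5.3521
k* = 5.3521^(1/0.72) ≈ 10.2764
y* = (k*)^α = 10.2764^0.28 ≈ 1.9201
c* = (1 − s)·y* = (1 − 0.38) × 1.9201 ≈ 1.1905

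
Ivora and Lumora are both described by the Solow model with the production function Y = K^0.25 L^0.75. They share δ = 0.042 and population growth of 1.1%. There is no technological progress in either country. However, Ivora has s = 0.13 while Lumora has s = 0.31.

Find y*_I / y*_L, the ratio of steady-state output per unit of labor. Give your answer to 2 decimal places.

Steady-state y* = [s/(n + δ)]^(α/(1−α)), so the ratio is [ (s_I/(n + δ)_I) / (s_L/(n + δ)_L) ]^0.3333.
s_I/(n + δ)_I = 0.13/0.053 = 2.4528; s_L/(n + δ)_L = 0.31/0.053 = 5.8491.
Ratio = (2.4528/5.8491)^0.3333 = 0.4193^0.3333 ≈ 0.7485

y*_I / y*_L ≈ 0.75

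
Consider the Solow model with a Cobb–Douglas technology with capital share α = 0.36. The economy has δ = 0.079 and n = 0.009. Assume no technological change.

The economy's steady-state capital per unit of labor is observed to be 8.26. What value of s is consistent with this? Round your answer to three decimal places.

Steady state requires s·f(k) = (n + δ)·k, i.e. s·k^α = (n + δ)·k.
So s / (n + δ) = (k*)^(1−α) = 8.26^0.64 = 3.8625.
Therefore s = 3.8625 × (n + δ) = 3.8625 × 0.088 = 0.3399.

s ≈ 0.340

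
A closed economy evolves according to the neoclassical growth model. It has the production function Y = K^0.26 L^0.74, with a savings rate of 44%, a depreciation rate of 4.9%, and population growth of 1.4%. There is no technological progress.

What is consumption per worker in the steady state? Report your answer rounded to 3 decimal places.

In steady state, investment equals break-even investment: s·k^α = (n + δ)·k.
Dividing both sides by k: k^(1−α) = s / (n + δ).
k^0.74 = 0.44 / (0.014 + 0.049) = 0.44 / 0.063 = 6.9841
k* = 6.9841^(1/0.74) ≈ 13.8258
y* = (k*)^α = 13.8258^0.26 ≈ 1.9796
c* = (1 − s)·y* = (1 − 0.44) × 1.9796 ≈ 1.1086

c* = 1.109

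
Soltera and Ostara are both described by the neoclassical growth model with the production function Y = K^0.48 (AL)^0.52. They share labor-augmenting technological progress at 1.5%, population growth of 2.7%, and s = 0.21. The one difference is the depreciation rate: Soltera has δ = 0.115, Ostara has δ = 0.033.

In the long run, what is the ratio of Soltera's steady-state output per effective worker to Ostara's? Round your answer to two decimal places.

ratio ≈ 0.51

Steady-state y* = [s/(n + g + δ)]^(α/(1−α)), so the ratio is [ (s_S/(n + g + δ)_S) / (s_O/(n + g + δ)_O) ]^0.9231.
s_S/(n + g + δ)_S = 0.21/0.157 = 1.3376; s_O/(n + g + δ)_O = 0.21/0.075 = 2.8000.
Ratio = (1.3376/2.8000)^0.9231 = 0.4777^0.9231 ≈ 0.5056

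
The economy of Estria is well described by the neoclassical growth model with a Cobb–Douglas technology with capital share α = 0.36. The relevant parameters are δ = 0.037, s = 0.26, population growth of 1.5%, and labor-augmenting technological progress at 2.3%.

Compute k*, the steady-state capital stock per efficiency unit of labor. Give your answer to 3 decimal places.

At the steady state, Δk = 0, so s·k^α = (n + g + δ)·k.
Rearranging, k^(1−α) = s / (n + g + δ).
k^0.64 = 0.26 / (0.015 + 0.023 + 0.037) = 0.26 / 0.075 = 3.4667
k* = 3.4667^(1/0.64) ≈ 6.9762

k* ≈ 6.976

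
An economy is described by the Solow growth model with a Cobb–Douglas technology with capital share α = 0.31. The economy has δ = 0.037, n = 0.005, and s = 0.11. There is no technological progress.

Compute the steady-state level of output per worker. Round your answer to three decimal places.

y* = 1.541

In steady state, investment equals break-even investment: s·k^α = (n + δ)·k.
Dividing both sides by k: k^(1−α) = s / (n + δ).
k^0.69 = 0.11 / (0.005 + 0.037) = 0.11 / 0.042 = 2.6190
k* = 2.6190^(1/0.69) ≈ 4.0364
y* = (k*)^α = 4.0364^0.31 ≈ 1.5412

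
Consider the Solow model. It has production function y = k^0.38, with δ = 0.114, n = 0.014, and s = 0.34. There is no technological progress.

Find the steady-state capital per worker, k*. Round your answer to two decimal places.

Steady state requires s·f(k) = (n + δ)·k, i.e. s·k^α = (n + δ)·k.
Dividing both sides by k: k^(1−α) = s / (n + δ).
k^0.62 = 0.34 / (0.014 + 0.114) = 0.34 / 0.128 = 2.6563
k* = 2.6563^(1/0.62) ≈ 4.8341

k* ≈ 4.83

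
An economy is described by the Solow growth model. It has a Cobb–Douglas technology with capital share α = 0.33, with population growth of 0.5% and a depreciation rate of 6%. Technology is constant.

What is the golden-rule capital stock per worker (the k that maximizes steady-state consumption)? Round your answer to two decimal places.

k_gold ≈ 11.30

The golden rule sets f'(k) = n + δ, i.e. α·k^(α−1) = n + δ.
So k^(1−α) = α / (n + δ) = 0.33 / 0.065 = 5.0769.
k_gold = 5.0769^(1/0.67) ≈ 11.3014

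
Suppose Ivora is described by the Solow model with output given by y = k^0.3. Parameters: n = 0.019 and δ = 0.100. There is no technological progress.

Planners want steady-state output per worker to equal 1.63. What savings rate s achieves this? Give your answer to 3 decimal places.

s ≈ 0.372

In steady state, investment equals break-even investment: s·k^α = (n + δ)·k.
Since y* = [s/(n + δ)]^(α/(1−α)), we have s/(n + δ) = (y*)^((1−α)/α) = 1.63^2.3333 = 3.1268.
Therefore s = 3.1268 × (n + δ) = 3.1268 × 0.119 = 0.3721.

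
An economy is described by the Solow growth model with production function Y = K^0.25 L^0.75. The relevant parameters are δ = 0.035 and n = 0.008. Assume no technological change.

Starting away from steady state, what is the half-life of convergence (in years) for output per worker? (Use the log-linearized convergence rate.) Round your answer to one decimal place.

Near the steady state the convergence rate is λ = (1 − α)(n + δ).
λ = (1 − 0.25) × 0.043 = 0.75 × 0.043 = 0.03225
Half-life = ln 2 / λ = 0.6931 / 0.03225 ≈ 21.49 years

about 21.5 years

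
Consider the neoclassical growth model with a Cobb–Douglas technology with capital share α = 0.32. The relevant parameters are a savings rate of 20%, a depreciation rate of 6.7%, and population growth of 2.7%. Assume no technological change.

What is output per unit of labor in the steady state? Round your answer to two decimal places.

At the steady state, Δk = 0, so s·k^α = (n + δ)·k.
Dividing both sides by k: k^(1−α) = s / (n + δ).
k^0.68 = 0.20 / (0.027 + 0.067) = 0.20 / 0.094 = 2.1277
k* = 2.1277^(1/0.68) ≈ 3.0354
y* = (k*)^α = 3.0354^0.32 ≈ 1.4266

y* = 1.43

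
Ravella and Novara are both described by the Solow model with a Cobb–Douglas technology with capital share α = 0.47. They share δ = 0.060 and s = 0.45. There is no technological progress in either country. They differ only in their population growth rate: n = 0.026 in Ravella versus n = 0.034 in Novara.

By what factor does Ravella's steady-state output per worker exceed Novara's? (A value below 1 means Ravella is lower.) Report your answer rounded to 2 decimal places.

Steady-state y* = [s/(n + δ)]^(α/(1−α)), so the ratio is [ (s_R/(n + δ)_R) / (s_N/(n + δ)_N) ]^0.8868.
s_R/(n + δ)_R = 0.45/0.086 = 5.2326; s_N/(n + δ)_N = 0.45/0.094 = 4.7872.
Ratio = (5.2326/4.7872)^0.8868 = 1.0930^0.8868 ≈ 1.0821

ratio ≈ 1.08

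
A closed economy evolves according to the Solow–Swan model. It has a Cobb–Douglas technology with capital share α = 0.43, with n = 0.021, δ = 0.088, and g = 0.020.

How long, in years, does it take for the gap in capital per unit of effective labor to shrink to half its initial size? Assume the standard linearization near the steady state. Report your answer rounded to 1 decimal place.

t_½ ≈ 9.4 years

Near the steady state the convergence rate is λ = (1 − α)(n + g + δ).
λ = (1 − 0.43) × 0.129 = 0.57 × 0.129 = 0.07353
Half-life = ln 2 / λ = 0.6931 / 0.07353 ≈ 9.43 years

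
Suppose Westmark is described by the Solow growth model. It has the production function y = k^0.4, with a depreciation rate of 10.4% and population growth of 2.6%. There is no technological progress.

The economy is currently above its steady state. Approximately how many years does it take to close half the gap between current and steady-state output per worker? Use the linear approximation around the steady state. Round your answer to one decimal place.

Near the steady state the convergence rate is λ = (1 − α)(n + δ).
λ = (1 − 0.4) × 0.130 = 0.6 × 0.130 = 0.0780
Half-life = ln 2 / λ = 0.6931 / 0.0780 ≈ 8.89 years

half-life ≈ 8.9 years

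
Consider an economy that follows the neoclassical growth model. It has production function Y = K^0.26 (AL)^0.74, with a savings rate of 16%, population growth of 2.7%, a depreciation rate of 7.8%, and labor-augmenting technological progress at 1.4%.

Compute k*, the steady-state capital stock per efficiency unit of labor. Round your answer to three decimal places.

k* ≈ 1.492

At the steady state, Δk = 0, so s·k^α = (n + g + δ)·k.
Dividing both sides by k: k^(1−α) = s / (n + g + δ).
k^0.74 = 0.16 / (0.027 + 0.014 + 0.078) = 0.16 / 0.119 = 1.3445
k* = 1.3445^(1/0.74) ≈ 1.4919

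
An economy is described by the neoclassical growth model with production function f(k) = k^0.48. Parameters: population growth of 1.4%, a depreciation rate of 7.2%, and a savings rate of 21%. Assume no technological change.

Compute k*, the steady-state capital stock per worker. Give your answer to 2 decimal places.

At the steady state, Δk = 0, so s·k^α = (n + δ)·k.
Rearranging, k^(1−α) = s / (n + δ).
k^0.52 = 0.21 / (0.014 + 0.072) = 0.21 / 0.086 = 2.4419
k* = 2.4419^(1/0.52) ≈ 5.5671

k* = 5.57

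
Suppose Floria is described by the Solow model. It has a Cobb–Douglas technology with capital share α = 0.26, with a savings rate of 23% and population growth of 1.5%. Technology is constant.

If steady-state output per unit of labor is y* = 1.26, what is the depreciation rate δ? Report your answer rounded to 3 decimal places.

At the steady state, Δk = 0, so s·k^α = (n + δ)·k.
Since y* = [s/(n + δ)]^(α/(1−α)), we have s/(n + δ) = (y*)^((1−α)/α) = 1.26^2.8462 = 1.9305.
Therefore n + δ = s / 1.9305 = 0.23 / 1.9305 = 0.1191, so δ = 0.1191 − 0.015 = 0.1041.

δ ≈ 0.104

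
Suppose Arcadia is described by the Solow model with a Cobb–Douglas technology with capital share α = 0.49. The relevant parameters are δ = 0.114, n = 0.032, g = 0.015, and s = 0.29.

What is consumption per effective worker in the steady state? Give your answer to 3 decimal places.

Steady state requires s·f(k) = (n + g + δ)·k, i.e. s·k^α = (n + g + δ)·k.
Rearranging, k^(1−α) = s / (n + g + δ).
k^0.51 = 0.29 / (0.032 + 0.015 + 0.114) = 0.29 / 0.161 = 1.8012
k* = 1.8012^(1/0.51) ≈ 3.1703
y* = (k*)^α = 3.1703^0.49 ≈ 1.7601
c* = (1 − s)·y* = (1 − 0.29) × 1.7601 ≈ 1.2497

c* = 1.250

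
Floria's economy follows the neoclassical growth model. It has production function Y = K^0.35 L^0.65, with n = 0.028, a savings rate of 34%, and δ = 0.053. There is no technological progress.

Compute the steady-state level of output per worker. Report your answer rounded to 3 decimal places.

In steady state, investment equals break-even investment: s·k^α = (n + δ)·k.
Rearranging, k^(1−α) = s / (n + δ).
k^0.65 = 0.34 / (0.028 + 0.053) = 0.34 / 0.081 = 4.1975
k* = 4.1975^(1/0.65) ≈ 9.0876
y* = (k*)^α = 9.0876^0.35 ≈ 2.1650

y* ≈ 2.165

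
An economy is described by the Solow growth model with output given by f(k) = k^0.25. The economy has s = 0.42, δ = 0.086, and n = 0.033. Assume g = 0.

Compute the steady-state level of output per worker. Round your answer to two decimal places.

Steady state requires s·f(k) = (n + δ)·k, i.e. s·k^α = (n + δ)·k.
Rearranging, k^(1−α) = s / (n + δ).
k^0.75 = 0.42 / (0.033 + 0.086) = 0.42 / 0.119 = 3.5294
k* = 3.5294^(1/0.75) ≈ 5.3736
y* = (k*)^α = 5.3736^0.25 ≈ 1.5225

y* ≈ 1.52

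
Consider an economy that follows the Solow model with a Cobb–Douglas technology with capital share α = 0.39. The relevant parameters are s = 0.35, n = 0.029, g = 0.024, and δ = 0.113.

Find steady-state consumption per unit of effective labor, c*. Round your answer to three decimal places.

In steady state, investment equals break-even investment: s·k^α = (n + g + δ)·k.
Rearranging, k^(1−α) = s / (n + g + δ).
k^0.61 = 0.35 / (0.029 + 0.024 + 0.113) = 0.35 / 0.166 = 2.1084
k* = 2.1084^(1/0.61) ≈ 3.3968
y* = (k*)^α = 3.3968^0.39 ≈ 1.6111
c* = (1 − s)·y* = (1 − 0.35) × 1.6111 ≈ 1.0472

c* ≈ 1.047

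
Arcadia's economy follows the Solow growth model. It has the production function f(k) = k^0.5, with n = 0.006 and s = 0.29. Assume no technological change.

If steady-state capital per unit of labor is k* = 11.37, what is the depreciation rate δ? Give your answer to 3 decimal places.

δ ≈ 0.080

At the steady state, Δk = 0, so s·k^α = (n + δ)·k.
So s / (n + δ) = (k*)^(1−α) = 11.37^0.5 = 3.3719.
Therefore n + δ = s / 3.3719 = 0.29 / 3.3719 = 0.0860, so δ = 0.0860 − 0.006 = 0.0800.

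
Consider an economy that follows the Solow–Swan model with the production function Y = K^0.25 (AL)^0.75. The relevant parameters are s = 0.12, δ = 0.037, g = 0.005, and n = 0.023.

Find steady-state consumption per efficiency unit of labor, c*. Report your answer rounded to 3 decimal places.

Steady state requires s·f(k) = (n + g + δ)·k, i.e. s·k^α = (n + g + δ)·k.
Dividing both sides by k: k^(1−α) = s / (n + g + δ).
k^0.75 = 0.12 / (0.023 + 0.005 + 0.037) = 0.12 / 0.065 = 1.8462
k* = 1.8462^(1/0.75) ≈ 2.2648
y* = (k*)^α = 2.2648^0.25 ≈ 1.2268
c* = (1 − s)·y* = (1 − 0.12) × 1.2268 ≈ 1.0796

c* = 1.080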